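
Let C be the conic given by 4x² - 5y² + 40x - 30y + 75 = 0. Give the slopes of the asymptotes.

2√5/5 and -2√5/5

Group the x- and y-terms: 4(x² + 10x) -5(y² + 6y) = -75
Complete the square in x and y: 4(x + 5)² -5(y + 3)² = -75 + 100 - 45 = -20
Dividing both sides by -20: (y + 3)²/4 - (x + 5)²/5 = 1
Hyperbola, center (-5, -3), transverse axis vertical; a² = 4, b² = 5.
For a vertical hyperbola the asymptotes have slope ±a/b.
Here that is ±2/√5 = ±2√5/5.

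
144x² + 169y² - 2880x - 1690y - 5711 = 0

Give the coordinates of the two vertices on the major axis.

(-3, 5) and (23, 5)

Group: 144(x² - 20x) + 169(y² - 10y) = 5711
144(x - 10)² + 169(y - 5)² = 5711 + 14400 + 4225 = 24336
Divide through by 24336 to get (x - 10)²/169 + (y - 5)²/144 = 1.
Ellipse, center (10, 5), major axis horizontal; a² = 169, b² = 144.
a = 13. Vertices at (h ± a, k).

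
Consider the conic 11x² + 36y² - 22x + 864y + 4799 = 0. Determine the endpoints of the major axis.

Group: 11(x² - 2x) + 36(y² + 24y) = -4799
Completing the square gives 11(x - 1)² + 36(y + 12)² = -4799 + 11 + 5184 = 396.
Dividing both sides by 396: (x - 1)²/36 + (y + 12)²/11 = 1
Ellipse, center (1, -12), major axis horizontal; a² = 36, b² = 11.
a = 6. Vertices at (h ± a, k).

(-5, -12) and (7, -12)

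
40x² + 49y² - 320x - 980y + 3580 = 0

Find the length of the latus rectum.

80/7

40(x² - 8x) + 49(y² - 20y) = -3580
Complete the square in x and y: 40(x - 4)² + 49(y - 10)² = -3580 + 640 + 4900 = 1960
Dividing both sides by 1960: (x - 4)²/49 + (y - 10)²/40 = 1
Ellipse, center (4, 10), major axis horizontal; a² = 49, b² = 40.
Latus rectum length = 2b²/a = 2·40/7 = 80/7.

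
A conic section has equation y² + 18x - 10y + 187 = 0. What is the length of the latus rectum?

18

Only y is squared. Complete the square in y: (y - 5)² = -18(x + 9).
Vertex (-9, 5); 4p = -18 so p = -9/2. Opens left.
Latus rectum length = |4p| = 18.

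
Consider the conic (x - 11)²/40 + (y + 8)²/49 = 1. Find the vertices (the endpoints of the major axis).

Center (11, -8). The larger denominator 49 sits under the y-term, so the major axis is vertical; a² = 49, b² = 40.
a = 7. Vertices at (h, k ± a).

(11, -15) and (11, -1)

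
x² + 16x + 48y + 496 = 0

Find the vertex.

(-8, -9)

Only x is squared. Complete the square in x: (x + 8)² = -48(y + 9).
Vertex (-8, -9); 4p = -48 so p = -12. Opens down.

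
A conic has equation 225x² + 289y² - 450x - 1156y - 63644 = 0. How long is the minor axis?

Rearranging, 225(x² - 2x) + 289(y² - 4y) = 63644.
225(x - 1)² + 289(y - 2)² = 63644 + 225 + 1156 = 65025
Divide through by 65025 to get (x - 1)²/289 + (y - 2)²/225 = 1.
Ellipse, center (1, 2), major axis horizontal; a² = 289, b² = 225.
b² = 225 so b = 15; the minor axis has length 2b = 30.

30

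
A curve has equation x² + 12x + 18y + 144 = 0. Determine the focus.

Only x is squared. Complete the square in x: (x + 6)² = -18(y + 6).
Vertex (-6, -6); 4p = -18 so p = -9/2. Opens down.
Focus is p units from the vertex along the axis: (h, k + p).

(-6, -21/2)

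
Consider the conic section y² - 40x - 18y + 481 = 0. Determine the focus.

(20, 9)

Only y is squared. Complete the square in y: (y - 9)² = 40(x - 10).
Vertex (10, 9); 4p = 40 so p = 10. Opens right.
Focus is p units from the vertex along the axis: (h + p, k).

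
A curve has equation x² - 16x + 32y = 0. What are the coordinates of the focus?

(8, -6)

Only x is squared. Complete the square in x: (x - 8)² = -32(y - 2).
Vertex (8, 2); 4p = -32 so p = -8. Opens down.
Focus is p units from the vertex along the axis: (h, k + p).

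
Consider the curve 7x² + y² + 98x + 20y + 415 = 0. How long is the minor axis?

Rearranging, 7(x² + 14x) + (y² + 20y) = -415.
Complete the square: 7(x + 7)² + (y + 10)² = -415 + 343 + 100 = 28
Divide through by 28 to get (x + 7)²/4 + (y + 10)²/28 = 1.
Ellipse, center (-7, -10), major axis vertical; a² = 28, b² = 4.
b² = 4 so b = 2; the minor axis has length 2b = 4.

4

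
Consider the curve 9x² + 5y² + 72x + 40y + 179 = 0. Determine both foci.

(-4, -6) and (-4, -2)

9(x² + 8x) + 5(y² + 8y) = -179
Complete the square: 9(x + 4)² + 5(y + 4)² = -179 + 144 + 80 = 45
Divide through by 45 to get (x + 4)²/5 + (y + 4)²/9 = 1.
Ellipse, center (-4, -4), major axis vertical; a² = 9, b² = 5.
c² = a² - b² = 9 - 5 = 4, so c = 2.
Foci lie on the vertical axis through the center: (h, k ± c).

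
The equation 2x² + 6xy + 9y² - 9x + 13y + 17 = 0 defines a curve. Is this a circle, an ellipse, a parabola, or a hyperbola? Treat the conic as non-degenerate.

A = 2, B = 6, C = 9.
Discriminant B² − 4AC = 6² − 4·2·9 = -36.
B² − 4AC < 0 ⇒ ellipse.

ellipse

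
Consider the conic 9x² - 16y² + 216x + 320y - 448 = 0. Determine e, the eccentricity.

Rearranging, 9(x² + 24x) -16(y² - 20y) = 448.
Complete the square: 9(x + 12)² -16(y - 10)² = 448 + 1296 - 1600 = 144
Dividing both sides by 144: (x + 12)²/16 - (y - 10)²/9 = 1
Hyperbola, center (-12, 10), transverse axis horizontal; a² = 16, b² = 9.
c² = a² + b² = 25, so c = 5.
e = c/a = 5/4.

e = 5/4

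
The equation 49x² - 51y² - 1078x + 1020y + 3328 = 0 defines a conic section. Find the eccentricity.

Group the x- and y-terms: 49(x² - 22x) -51(y² - 20y) = -3328
Complete the square in x and y: 49(x - 11)² -51(y - 10)² = -3328 + 5929 - 5100 = -2499
Divide through by -2499 to get (y - 10)²/49 - (x - 11)²/51 = 1.
Hyperbola, center (11, 10), transverse axis vertical; a² = 49, b² = 51.
c² = a² + b² = 100, so c = 10.
e = c/a = 10/7.

e = 10/7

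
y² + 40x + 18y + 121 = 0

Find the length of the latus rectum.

40

Only y is squared. Complete the square in y: (y + 9)² = -40(x + 1).
Vertex (-1, -9); 4p = -40 so p = -10. Opens left.
Latus rectum length = |4p| = 40.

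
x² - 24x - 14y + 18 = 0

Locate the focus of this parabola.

Only x is squared. Complete the square in x: (x - 12)² = 14(y + 9).
Vertex (12, -9); 4p = 14 so p = 7/2. Opens up.
Focus is p units from the vertex along the axis: (h, k + p).

(12, -11/2)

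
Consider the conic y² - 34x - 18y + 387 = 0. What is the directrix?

x = 1/2

Only y is squared. Complete the square in y: (y - 9)² = 34(x - 9).
Vertex (9, 9); 4p = 34 so p = 17/2. Opens right.
Directrix is the vertical line x = h − p = 9 − (17/2) = 1/2.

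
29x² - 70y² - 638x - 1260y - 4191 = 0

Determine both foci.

Collect terms: 29(x² - 22x) -70(y² + 18y) = 4191
Complete the square in x and y: 29(x - 11)² -70(y + 9)² = 4191 + 3509 - 5670 = 2030
Dividing both sides by 2030: (x - 11)²/70 - (y + 9)²/29 = 1
Hyperbola, center (11, -9), transverse axis horizontal; a² = 70, b² = 29.
c² = a² + b² = 70 + 29 = 99, so c = 3√11.
Foci lie on the horizontal axis through the center: (h ± c, k).

(11 - 3√11, -9) and (11 + 3√11, -9)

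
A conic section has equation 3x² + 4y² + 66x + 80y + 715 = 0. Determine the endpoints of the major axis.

(-15, -10) and (-7, -10)

Group the x- and y-terms: 3(x² + 22x) + 4(y² + 20y) = -715
3(x + 11)² + 4(y + 10)² = -715 + 363 + 400 = 48
Dividing both sides by 48: (x + 11)²/16 + (y + 10)²/12 = 1
Ellipse, center (-11, -10), major axis horizontal; a² = 16, b² = 12.
a = 4. Vertices at (h ± a, k).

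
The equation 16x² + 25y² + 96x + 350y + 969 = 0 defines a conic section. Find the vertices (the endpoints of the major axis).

Group the x- and y-terms: 16(x² + 6x) + 25(y² + 14y) = -969
Completing the square gives 16(x + 3)² + 25(y + 7)² = -969 + 144 + 1225 = 400.
Divide through by 400 to get (x + 3)²/25 + (y + 7)²/16 = 1.
Ellipse, center (-3, -7), major axis horizontal; a² = 25, b² = 16.
a = 5. Vertices at (h ± a, k).

(-8, -7) and (2, -7)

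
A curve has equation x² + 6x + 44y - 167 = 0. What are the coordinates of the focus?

(-3, -7)

Only x is squared. Complete the square in x: (x + 3)² = -44(y - 4).
Vertex (-3, 4); 4p = -44 so p = -11. Opens down.
Focus is p units from the vertex along the axis: (h, k + p).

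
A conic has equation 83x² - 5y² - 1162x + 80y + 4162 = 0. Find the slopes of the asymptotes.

Collect terms: 83(x² - 14x) -5(y² - 16y) = -4162
Complete the square: 83(x - 7)² -5(y - 8)² = -4162 + 4067 - 320 = -415
Divide through by -415 to get (y - 8)²/83 - (x - 7)²/5 = 1.
Hyperbola, center (7, 8), transverse axis vertical; a² = 83, b² = 5.
For a vertical hyperbola the asymptotes have slope ±a/b.
Here that is ±√83/√5 = ±√415/5.

√415/5 and -√415/5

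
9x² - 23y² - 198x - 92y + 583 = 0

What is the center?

Group: 9(x² - 22x) -23(y² + 4y) = -583
Complete the square: 9(x - 11)² -23(y + 2)² = -583 + 1089 - 92 = 414
Divide by 414: (x - 11)²/46 - (y + 2)²/18 = 1
Hyperbola with center (11, -2).

(11, -2)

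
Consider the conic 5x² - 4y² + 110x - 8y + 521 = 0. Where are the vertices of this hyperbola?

Group the x- and y-terms: 5(x² + 22x) -4(y² + 2y) = -521
Completing the square gives 5(x + 11)² -4(y + 1)² = -521 + 605 - 4 = 80.
Divide through by 80 to get (x + 11)²/16 - (y + 1)²/20 = 1.
Hyperbola, center (-11, -1), transverse axis horizontal; a² = 16, b² = 20.
a = 4. Vertices at (h ± a, k).

(-15, -1) and (-7, -1)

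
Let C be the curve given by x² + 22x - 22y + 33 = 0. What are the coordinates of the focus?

Only x is squared. Complete the square in x: (x + 11)² = 22(y + 4).
Vertex (-11, -4); 4p = 22 so p = 11/2. Opens up.
Focus is p units from the vertex along the axis: (h, k + p).

(-11, 3/2)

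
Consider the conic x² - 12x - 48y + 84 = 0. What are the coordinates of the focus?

(6, 13)

Only x is squared. Complete the square in x: (x - 6)² = 48(y - 1).
Vertex (6, 1); 4p = 48 so p = 12. Opens up.
Focus is p units from the vertex along the axis: (h, k + p).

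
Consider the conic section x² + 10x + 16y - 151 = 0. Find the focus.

Only x is squared. Complete the square in x: (x + 5)² = -16(y - 11).
Vertex (-5, 11); 4p = -16 so p = -4. Opens down.
Focus is p units from the vertex along the axis: (h, k + p).

(-5, 7)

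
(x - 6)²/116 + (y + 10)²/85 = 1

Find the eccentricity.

Center (6, -10). The larger denominator 116 sits under the x-term, so the major axis is horizontal; a² = 116, b² = 85.
c² = a² - b² = 31, so c = √31.
e = c/a = √31/2√29 = √899/58.

e = √899/58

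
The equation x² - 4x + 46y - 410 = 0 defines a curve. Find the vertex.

(2, 9)

Only x is squared. Complete the square in x: (x - 2)² = -46(y - 9).
Vertex (2, 9); 4p = -46 so p = -23/2. Opens down.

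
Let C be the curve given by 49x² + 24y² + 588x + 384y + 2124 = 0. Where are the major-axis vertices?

(-6, -15) and (-6, -1)

Group: 49(x² + 12x) + 24(y² + 16y) = -2124
Complete the square: 49(x + 6)² + 24(y + 8)² = -2124 + 1764 + 1536 = 1176
Divide through by 1176 to get (x + 6)²/24 + (y + 8)²/49 = 1.
Ellipse, center (-6, -8), major axis vertical; a² = 49, b² = 24.
a = 7. Vertices at (h, k ± a).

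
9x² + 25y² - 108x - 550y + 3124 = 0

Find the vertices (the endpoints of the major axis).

Group: 9(x² - 12x) + 25(y² - 22y) = -3124
Completing the square gives 9(x - 6)² + 25(y - 11)² = -3124 + 324 + 3025 = 225.
Divide through by 225 to get (x - 6)²/25 + (y - 11)²/9 = 1.
Ellipse, center (6, 11), major axis horizontal; a² = 25, b² = 9.
a = 5. Vertices at (h ± a, k).

(1, 11) and (11, 11)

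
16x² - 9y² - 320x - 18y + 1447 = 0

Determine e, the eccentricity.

Group the x- and y-terms: 16(x² - 20x) -9(y² + 2y) = -1447
Completing the square gives 16(x - 10)² -9(y + 1)² = -1447 + 1600 - 9 = 144.
Divide by 144: (x - 10)²/9 - (y + 1)²/16 = 1
Hyperbola, center (10, -1), transverse axis horizontal; a² = 9, b² = 16.
c² = a² + b² = 25, so c = 5.
e = c/a = 5/3.

e = 5/3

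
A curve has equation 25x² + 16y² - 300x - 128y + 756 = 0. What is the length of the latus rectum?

Group: 25(x² - 12x) + 16(y² - 8y) = -756
Complete the square: 25(x - 6)² + 16(y - 4)² = -756 + 900 + 256 = 400
Divide through by 400 to get (x - 6)²/16 + (y - 4)²/25 = 1.
Ellipse, center (6, 4), major axis vertical; a² = 25, b² = 16.
Latus rectum length = 2b²/a = 2·16/5 = 32/5.

32/5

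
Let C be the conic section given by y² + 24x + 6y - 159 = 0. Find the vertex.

(7, -3)

Only y is squared. Complete the square in y: (y + 3)² = -24(x - 7).
Vertex (7, -3); 4p = -24 so p = -6. Opens left.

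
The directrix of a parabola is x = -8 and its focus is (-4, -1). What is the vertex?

The vertex is the midpoint between the focus and the directrix along the axis of symmetry.
Axis is horizontal (directrix is vertical). Vertex x-coordinate = (-4 + (-8))/2 = -6; y-coordinate = -1.

(-6, -1)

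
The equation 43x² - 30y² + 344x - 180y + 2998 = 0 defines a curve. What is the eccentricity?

Rearranging, 43(x² + 8x) -30(y² + 6y) = -2998.
43(x + 4)² -30(y + 3)² = -2998 + 688 - 270 = -2580
Divide by -2580: (y + 3)²/86 - (x + 4)²/60 = 1
Hyperbola, center (-4, -3), transverse axis vertical; a² = 86, b² = 60.
c² = a² + b² = 146, so c = √146.
e = c/a = √146/√86 = √3139/43.

e = √3139/43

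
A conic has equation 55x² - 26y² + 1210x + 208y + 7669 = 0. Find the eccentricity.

e = 9√55/55

Group: 55(x² + 22x) -26(y² - 8y) = -7669
55(x + 11)² -26(y - 4)² = -7669 + 6655 - 416 = -1430
Divide through by -1430 to get (y - 4)²/55 - (x + 11)²/26 = 1.
Hyperbola, center (-11, 4), transverse axis vertical; a² = 55, b² = 26.
c² = a² + b² = 81, so c = 9.
e = c/a = 9/√55 = 9√55/55.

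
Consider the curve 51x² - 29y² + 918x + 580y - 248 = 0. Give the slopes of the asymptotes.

Rearranging, 51(x² + 18x) -29(y² - 20y) = 248.
51(x + 9)² -29(y - 10)² = 248 + 4131 - 2900 = 1479
Divide through by 1479 to get (x + 9)²/29 - (y - 10)²/51 = 1.
Hyperbola, center (-9, 10), transverse axis horizontal; a² = 29, b² = 51.
For a horizontal hyperbola the asymptotes have slope ±b/a.
Here that is ±√51/√29 = ±√1479/29.

√1479/29 and -√1479/29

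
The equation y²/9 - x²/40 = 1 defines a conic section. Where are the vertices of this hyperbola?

Center (0, 0). The positive term is the y-term, so the transverse axis is vertical; a² = 9, b² = 40.
a = 3. Vertices at (h, k ± a).

(0, -3) and (0, 3)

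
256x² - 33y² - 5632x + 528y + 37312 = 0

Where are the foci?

(11, -9) and (11, 25)

Rearranging, 256(x² - 22x) -33(y² - 16y) = -37312.
256(x - 11)² -33(y - 8)² = -37312 + 30976 - 2112 = -8448
Dividing both sides by -8448: (y - 8)²/256 - (x - 11)²/33 = 1
Hyperbola, center (11, 8), transverse axis vertical; a² = 256, b² = 33.
c² = a² + b² = 256 + 33 = 289, so c = 17.
Foci lie on the vertical axis through the center: (h, k ± c).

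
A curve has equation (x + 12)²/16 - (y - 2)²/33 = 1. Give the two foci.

Center (-12, 2). The positive term is the x-term, so the transverse axis is horizontal; a² = 16, b² = 33.
c² = a² + b² = 16 + 33 = 49, so c = 7.
Foci lie on the horizontal axis through the center: (h ± c, k).

(-19, 2) and (-5, 2)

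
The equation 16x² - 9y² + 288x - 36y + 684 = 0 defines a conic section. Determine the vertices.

(-15, -2) and (-3, -2)

Collect terms: 16(x² + 18x) -9(y² + 4y) = -684
16(x + 9)² -9(y + 2)² = -684 + 1296 - 36 = 576
Divide by 576: (x + 9)²/36 - (y + 2)²/64 = 1
Hyperbola, center (-9, -2), transverse axis horizontal; a² = 36, b² = 64.
a = 6. Vertices at (h ± a, k).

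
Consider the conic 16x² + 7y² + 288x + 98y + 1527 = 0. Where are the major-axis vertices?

16(x² + 18x) + 7(y² + 14y) = -1527
Complete the square in x and y: 16(x + 9)² + 7(y + 7)² = -1527 + 1296 + 343 = 112
Divide by 112: (x + 9)²/7 + (y + 7)²/16 = 1
Ellipse, center (-9, -7), major axis vertical; a² = 16, b² = 7.
a = 4. Vertices at (h, k ± a).

(-9, -11) and (-9, -3)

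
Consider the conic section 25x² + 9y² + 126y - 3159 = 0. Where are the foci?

(0, -23) and (0, 9)

Group the x- and y-terms: 25x² + 9(y² + 14y) = 3159
25x² + 9(y + 7)² = 3159 + 0 + 441 = 3600
Divide by 3600: x²/144 + (y + 7)²/400 = 1
Ellipse, center (0, -7), major axis vertical; a² = 400, b² = 144.
c² = a² - b² = 400 - 144 = 256, so c = 16.
Foci lie on the vertical axis through the center: (h, k ± c).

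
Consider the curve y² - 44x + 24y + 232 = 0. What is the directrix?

x = -9

Only y is squared. Complete the square in y: (y + 12)² = 44(x - 2).
Vertex (2, -12); 4p = 44 so p = 11. Opens right.
Directrix is the vertical line x = h − p = 2 − (11) = -9.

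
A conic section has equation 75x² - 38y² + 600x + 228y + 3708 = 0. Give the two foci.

Rearranging, 75(x² + 8x) -38(y² - 6y) = -3708.
75(x + 4)² -38(y - 3)² = -3708 + 1200 - 342 = -2850
Dividing both sides by -2850: (y - 3)²/75 - (x + 4)²/38 = 1
Hyperbola, center (-4, 3), transverse axis vertical; a² = 75, b² = 38.
c² = a² + b² = 75 + 38 = 113, so c = √113.
Foci lie on the vertical axis through the center: (h, k ± c).

(-4, 3 - √113) and (-4, 3 + √113)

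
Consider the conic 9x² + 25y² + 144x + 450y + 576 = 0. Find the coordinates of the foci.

(-20, -9) and (4, -9)

Group: 9(x² + 16x) + 25(y² + 18y) = -576
9(x + 8)² + 25(y + 9)² = -576 + 576 + 2025 = 2025
Dividing both sides by 2025: (x + 8)²/225 + (y + 9)²/81 = 1
Ellipse, center (-8, -9), major axis horizontal; a² = 225, b² = 81.
c² = a² - b² = 225 - 81 = 144, so c = 12.
Foci lie on the horizontal axis through the center: (h ± c, k).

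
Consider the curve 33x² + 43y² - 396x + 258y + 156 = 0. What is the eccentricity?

Rearranging, 33(x² - 12x) + 43(y² + 6y) = -156.
Complete the square: 33(x - 6)² + 43(y + 3)² = -156 + 1188 + 387 = 1419
Dividing both sides by 1419: (x - 6)²/43 + (y + 3)²/33 = 1
Ellipse, center (6, -3), major axis horizontal; a² = 43, b² = 33.
c² = a² - b² = 10, so c = √10.
e = c/a = √10/√43 = √430/43.

e = √430/43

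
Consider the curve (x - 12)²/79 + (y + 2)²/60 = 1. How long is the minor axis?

4√15

Center (12, -2). The larger denominator 79 sits under the x-term, so the major axis is horizontal; a² = 79, b² = 60.
b² = 60 so b = 2√15; the minor axis has length 2b = 4√15.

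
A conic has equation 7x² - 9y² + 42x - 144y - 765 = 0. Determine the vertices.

(-9, -8) and (3, -8)

7(x² + 6x) -9(y² + 16y) = 765
7(x + 3)² -9(y + 8)² = 765 + 63 - 576 = 252
Dividing both sides by 252: (x + 3)²/36 - (y + 8)²/28 = 1
Hyperbola, center (-3, -8), transverse axis horizontal; a² = 36, b² = 28.
a = 6. Vertices at (h ± a, k).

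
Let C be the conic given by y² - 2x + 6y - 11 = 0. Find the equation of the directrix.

x = -21/2

Only y is squared. Complete the square in y: (y + 3)² = 2(x + 10).
Vertex (-10, -3); 4p = 2 so p = 1/2. Opens right.
Directrix is the vertical line x = h − p = -10 − (1/2) = -21/2.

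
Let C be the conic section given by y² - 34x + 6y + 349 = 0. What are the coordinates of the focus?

(37/2, -3)

Only y is squared. Complete the square in y: (y + 3)² = 34(x - 10).
Vertex (10, -3); 4p = 34 so p = 17/2. Opens right.
Focus is p units from the vertex along the axis: (h + p, k).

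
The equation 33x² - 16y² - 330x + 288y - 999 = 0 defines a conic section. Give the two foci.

(-2, 9) and (12, 9)

Rearranging, 33(x² - 10x) -16(y² - 18y) = 999.
Complete the square: 33(x - 5)² -16(y - 9)² = 999 + 825 - 1296 = 528
Divide by 528: (x - 5)²/16 - (y - 9)²/33 = 1
Hyperbola, center (5, 9), transverse axis horizontal; a² = 16, b² = 33.
c² = a² + b² = 16 + 33 = 49, so c = 7.
Foci lie on the horizontal axis through the center: (h ± c, k).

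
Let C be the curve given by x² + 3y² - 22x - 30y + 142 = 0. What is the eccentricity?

e = √6/3

Group the x- and y-terms: (x² - 22x) + 3(y² - 10y) = -142
Completing the square gives (x - 11)² + 3(y - 5)² = -142 + 121 + 75 = 54.
Dividing both sides by 54: (x - 11)²/54 + (y - 5)²/18 = 1
Ellipse, center (11, 5), major axis horizontal; a² = 54, b² = 18.
c² = a² - b² = 36, so c = 6.
e = c/a = 6/3√6 = √6/3.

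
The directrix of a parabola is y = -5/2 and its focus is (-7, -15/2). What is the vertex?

(-7, -5)

The vertex is the midpoint between the focus and the directrix along the axis of symmetry.
Axis is vertical (directrix is horizontal). Vertex y-coordinate = (-15/2 + (-5/2))/2 = -5; x-coordinate = -7.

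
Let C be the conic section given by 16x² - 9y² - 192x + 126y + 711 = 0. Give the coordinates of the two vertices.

(6, -1) and (6, 15)

Group the x- and y-terms: 16(x² - 12x) -9(y² - 14y) = -711
Complete the square: 16(x - 6)² -9(y - 7)² = -711 + 576 - 441 = -576
Divide through by -576 to get (y - 7)²/64 - (x - 6)²/36 = 1.
Hyperbola, center (6, 7), transverse axis vertical; a² = 64, b² = 36.
a = 8. Vertices at (h, k ± a).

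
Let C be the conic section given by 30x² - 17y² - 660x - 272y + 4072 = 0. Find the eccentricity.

e = √1410/30

30(x² - 22x) -17(y² + 16y) = -4072
Complete the square in x and y: 30(x - 11)² -17(y + 8)² = -4072 + 3630 - 1088 = -1530
Divide by -1530: (y + 8)²/90 - (x - 11)²/51 = 1
Hyperbola, center (11, -8), transverse axis vertical; a² = 90, b² = 51.
c² = a² + b² = 141, so c = √141.
e = c/a = √141/3√10 = √1410/30.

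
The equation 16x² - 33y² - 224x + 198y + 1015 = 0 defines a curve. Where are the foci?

Rearranging, 16(x² - 14x) -33(y² - 6y) = -1015.
16(x - 7)² -33(y - 3)² = -1015 + 784 - 297 = -528
Dividing both sides by -528: (y - 3)²/16 - (x - 7)²/33 = 1
Hyperbola, center (7, 3), transverse axis vertical; a² = 16, b² = 33.
c² = a² + b² = 16 + 33 = 49, so c = 7.
Foci lie on the vertical axis through the center: (h, k ± c).

(7, -4) and (7, 10)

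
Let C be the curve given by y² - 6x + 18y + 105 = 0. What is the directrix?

Only y is squared. Complete the square in y: (y + 9)² = 6(x - 4).
Vertex (4, -9); 4p = 6 so p = 3/2. Opens right.
Directrix is the vertical line x = h − p = 4 − (3/2) = 5/2.

x = 5/2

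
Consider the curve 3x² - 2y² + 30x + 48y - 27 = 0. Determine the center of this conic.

3(x² + 10x) -2(y² - 24y) = 27
Complete the square in x and y: 3(x + 5)² -2(y - 12)² = 27 + 75 - 288 = -186
Divide through by -186 to get (y - 12)²/93 - (x + 5)²/62 = 1.
Hyperbola with center (-5, 12).

(-5, 12)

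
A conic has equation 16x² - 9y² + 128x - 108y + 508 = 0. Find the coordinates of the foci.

Collect terms: 16(x² + 8x) -9(y² + 12y) = -508
Complete the square: 16(x + 4)² -9(y + 6)² = -508 + 256 - 324 = -576
Dividing both sides by -576: (y + 6)²/64 - (x + 4)²/36 = 1
Hyperbola, center (-4, -6), transverse axis vertical; a² = 64, b² = 36.
c² = a² + b² = 64 + 36 = 100, so c = 10.
Foci lie on the vertical axis through the center: (h, k ± c).

(-4, -16) and (-4, 4)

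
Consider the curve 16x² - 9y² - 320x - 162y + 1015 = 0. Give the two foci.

Collect terms: 16(x² - 20x) -9(y² + 18y) = -1015
Complete the square: 16(x - 10)² -9(y + 9)² = -1015 + 1600 - 729 = -144
Divide by -144: (y + 9)²/16 - (x - 10)²/9 = 1
Hyperbola, center (10, -9), transverse axis vertical; a² = 16, b² = 9.
c² = a² + b² = 16 + 9 = 25, so c = 5.
Foci lie on the vertical axis through the center: (h, k ± c).

(10, -14) and (10, -4)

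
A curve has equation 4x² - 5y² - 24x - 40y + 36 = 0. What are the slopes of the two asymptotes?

2√5/5 and -2√5/5

Group the x- and y-terms: 4(x² - 6x) -5(y² + 8y) = -36
Completing the square gives 4(x - 3)² -5(y + 4)² = -36 + 36 - 80 = -80.
Divide through by -80 to get (y + 4)²/16 - (x - 3)²/20 = 1.
Hyperbola, center (3, -4), transverse axis vertical; a² = 16, b² = 20.
For a vertical hyperbola the asymptotes have slope ±a/b.
Here that is ±4/2√5 = ±2√5/5.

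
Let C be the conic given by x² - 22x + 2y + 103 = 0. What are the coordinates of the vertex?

Only x is squared. Complete the square in x: (x - 11)² = -2(y - 9).
Vertex (11, 9); 4p = -2 so p = -1/2. Opens down.

(11, 9)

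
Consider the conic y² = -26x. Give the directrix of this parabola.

Vertex (0, 0); 4p = -26 so p = -13/2. Opens left.
Directrix is the vertical line x = h − p = 0 − (-13/2) = 13/2.

x = 13/2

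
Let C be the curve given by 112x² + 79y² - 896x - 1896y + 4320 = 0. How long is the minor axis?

Rearranging, 112(x² - 8x) + 79(y² - 24y) = -4320.
Completing the square gives 112(x - 4)² + 79(y - 12)² = -4320 + 1792 + 11376 = 8848.
Divide by 8848: (x - 4)²/79 + (y - 12)²/112 = 1
Ellipse, center (4, 12), major axis vertical; a² = 112, b² = 79.
b² = 79 so b = √79; the minor axis has length 2b = 2√79.

2√79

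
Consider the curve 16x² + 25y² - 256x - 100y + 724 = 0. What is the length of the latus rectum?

Group the x- and y-terms: 16(x² - 16x) + 25(y² - 4y) = -724
Completing the square gives 16(x - 8)² + 25(y - 2)² = -724 + 1024 + 100 = 400.
Divide by 400: (x - 8)²/25 + (y - 2)²/16 = 1
Ellipse, center (8, 2), major axis horizontal; a² = 25, b² = 16.
Latus rectum length = 2b²/a = 2·16/5 = 32/5.

32/5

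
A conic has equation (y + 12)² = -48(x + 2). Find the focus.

Vertex (-2, -12); 4p = -48 so p = -12. Opens left.
Focus is p units from the vertex along the axis: (h + p, k).

(-14, -12)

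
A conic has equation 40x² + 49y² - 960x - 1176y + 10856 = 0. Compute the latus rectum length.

40(x² - 24x) + 49(y² - 24y) = -10856
Complete the square: 40(x - 12)² + 49(y - 12)² = -10856 + 5760 + 7056 = 1960
Dividing both sides by 1960: (x - 12)²/49 + (y - 12)²/40 = 1
Ellipse, center (12, 12), major axis horizontal; a² = 49, b² = 40.
Latus rectum length = 2b²/a = 2·40/7 = 80/7.

80/7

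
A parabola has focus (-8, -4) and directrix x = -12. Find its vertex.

The vertex is the midpoint between the focus and the directrix along the axis of symmetry.
Axis is horizontal (directrix is vertical). Vertex x-coordinate = (-8 + (-12))/2 = -10; y-coordinate = -4.

(-10, -4)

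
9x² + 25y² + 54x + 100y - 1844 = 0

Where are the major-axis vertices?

9(x² + 6x) + 25(y² + 4y) = 1844
Complete the square: 9(x + 3)² + 25(y + 2)² = 1844 + 81 + 100 = 2025
Dividing both sides by 2025: (x + 3)²/225 + (y + 2)²/81 = 1
Ellipse, center (-3, -2), major axis horizontal; a² = 225, b² = 81.
a = 15. Vertices at (h ± a, k).

(-18, -2) and (12, -2)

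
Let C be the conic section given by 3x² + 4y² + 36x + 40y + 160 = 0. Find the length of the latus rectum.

Group the x- and y-terms: 3(x² + 12x) + 4(y² + 10y) = -160
Completing the square gives 3(x + 6)² + 4(y + 5)² = -160 + 108 + 100 = 48.
Dividing both sides by 48: (x + 6)²/16 + (y + 5)²/12 = 1
Ellipse, center (-6, -5), major axis horizontal; a² = 16, b² = 12.
Latus rectum length = 2b²/a = 2·12/4 = 6.

6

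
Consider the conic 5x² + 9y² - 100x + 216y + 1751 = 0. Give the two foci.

Collect terms: 5(x² - 20x) + 9(y² + 24y) = -1751
Complete the square in x and y: 5(x - 10)² + 9(y + 12)² = -1751 + 500 + 1296 = 45
Dividing both sides by 45: (x - 10)²/9 + (y + 12)²/5 = 1
Ellipse, center (10, -12), major axis horizontal; a² = 9, b² = 5.
c² = a² - b² = 9 - 5 = 4, so c = 2.
Foci lie on the horizontal axis through the center: (h ± c, k).

(8, -12) and (12, -12)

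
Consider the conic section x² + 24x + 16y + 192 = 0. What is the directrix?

Only x is squared. Complete the square in x: (x + 12)² = -16(y + 3).
Vertex (-12, -3); 4p = -16 so p = -4. Opens down.
Directrix is the horizontal line y = k − p = -3 − (-4) = 1.

y = 1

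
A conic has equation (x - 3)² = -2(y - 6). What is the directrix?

Vertex (3, 6); 4p = -2 so p = -1/2. Opens down.
Directrix is the horizontal line y = k − p = 6 − (-1/2) = 13/2.

y = 13/2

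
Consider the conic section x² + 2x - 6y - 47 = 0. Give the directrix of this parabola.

y = -19/2

Only x is squared. Complete the square in x: (x + 1)² = 6(y + 8).
Vertex (-1, -8); 4p = 6 so p = 3/2. Opens up.
Directrix is the horizontal line y = k − p = -8 − (3/2) = -19/2.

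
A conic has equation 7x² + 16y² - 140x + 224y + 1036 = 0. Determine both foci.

(4, -7) and (16, -7)

Group: 7(x² - 20x) + 16(y² + 14y) = -1036
7(x - 10)² + 16(y + 7)² = -1036 + 700 + 784 = 448
Divide through by 448 to get (x - 10)²/64 + (y + 7)²/28 = 1.
Ellipse, center (10, -7), major axis horizontal; a² = 64, b² = 28.
c² = a² - b² = 64 - 28 = 36, so c = 6.
Foci lie on the horizontal axis through the center: (h ± c, k).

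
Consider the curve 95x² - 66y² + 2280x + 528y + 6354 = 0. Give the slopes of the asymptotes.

Rearranging, 95(x² + 24x) -66(y² - 8y) = -6354.
Complete the square in x and y: 95(x + 12)² -66(y - 4)² = -6354 + 13680 - 1056 = 6270
Divide by 6270: (x + 12)²/66 - (y - 4)²/95 = 1
Hyperbola, center (-12, 4), transverse axis horizontal; a² = 66, b² = 95.
For a horizontal hyperbola the asymptotes have slope ±b/a.
Here that is ±√95/√66 = ±√6270/66.

√6270/66 and -√6270/66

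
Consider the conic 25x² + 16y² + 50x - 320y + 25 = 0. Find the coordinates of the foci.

25(x² + 2x) + 16(y² - 20y) = -25
Completing the square gives 25(x + 1)² + 16(y - 10)² = -25 + 25 + 1600 = 1600.
Divide by 1600: (x + 1)²/64 + (y - 10)²/100 = 1
Ellipse, center (-1, 10), major axis vertical; a² = 100, b² = 64.
c² = a² - b² = 100 - 64 = 36, so c = 6.
Foci lie on the vertical axis through the center: (h, k ± c).

(-1, 4) and (-1, 16)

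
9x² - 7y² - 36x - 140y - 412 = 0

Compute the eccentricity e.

Rearranging, 9(x² - 4x) -7(y² + 20y) = 412.
Complete the square in x and y: 9(x - 2)² -7(y + 10)² = 412 + 36 - 700 = -252
Dividing both sides by -252: (y + 10)²/36 - (x - 2)²/28 = 1
Hyperbola, center (2, -10), transverse axis vertical; a² = 36, b² = 28.
c² = a² + b² = 64, so c = 8.
e = c/a = 8/6 = 4/3.

e = 4/3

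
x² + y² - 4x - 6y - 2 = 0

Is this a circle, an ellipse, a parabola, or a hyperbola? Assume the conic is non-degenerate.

circle

No xy term. Coefficients of x² and y² are A = 1, C = 1.
A = C (same sign) ⇒ circle.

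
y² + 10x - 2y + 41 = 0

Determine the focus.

(-13/2, 1)

Only y is squared. Complete the square in y: (y - 1)² = -10(x + 4).
Vertex (-4, 1); 4p = -10 so p = -5/2. Opens left.
Focus is p units from the vertex along the axis: (h + p, k).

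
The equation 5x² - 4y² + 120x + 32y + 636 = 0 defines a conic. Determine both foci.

(-15, 4) and (-9, 4)

Group: 5(x² + 24x) -4(y² - 8y) = -636
Complete the square in x and y: 5(x + 12)² -4(y - 4)² = -636 + 720 - 64 = 20
Divide through by 20 to get (x + 12)²/4 - (y - 4)²/5 = 1.
Hyperbola, center (-12, 4), transverse axis horizontal; a² = 4, b² = 5.
c² = a² + b² = 4 + 5 = 9, so c = 3.
Foci lie on the horizontal axis through the center: (h ± c, k).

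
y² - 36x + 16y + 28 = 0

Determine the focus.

Only y is squared. Complete the square in y: (y + 8)² = 36(x + 1).
Vertex (-1, -8); 4p = 36 so p = 9. Opens right.
Focus is p units from the vertex along the axis: (h + p, k).

(8, -8)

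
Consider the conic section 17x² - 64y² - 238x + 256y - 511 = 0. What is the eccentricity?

e = 9/8

Collect terms: 17(x² - 14x) -64(y² - 4y) = 511
Complete the square in x and y: 17(x - 7)² -64(y - 2)² = 511 + 833 - 256 = 1088
Divide by 1088: (x - 7)²/64 - (y - 2)²/17 = 1
Hyperbola, center (7, 2), transverse axis horizontal; a² = 64, b² = 17.
c² = a² + b² = 81, so c = 9.
e = c/a = 9/8.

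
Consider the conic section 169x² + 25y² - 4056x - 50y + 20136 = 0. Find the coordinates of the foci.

Group the x- and y-terms: 169(x² - 24x) + 25(y² - 2y) = -20136
Complete the square in x and y: 169(x - 12)² + 25(y - 1)² = -20136 + 24336 + 25 = 4225
Divide through by 4225 to get (x - 12)²/25 + (y - 1)²/169 = 1.
Ellipse, center (12, 1), major axis vertical; a² = 169, b² = 25.
c² = a² - b² = 169 - 25 = 144, so c = 12.
Foci lie on the vertical axis through the center: (h, k ± c).

(12, -11) and (12, 13)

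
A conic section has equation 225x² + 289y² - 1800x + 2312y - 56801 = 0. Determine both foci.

Group the x- and y-terms: 225(x² - 8x) + 289(y² + 8y) = 56801
Complete the square: 225(x - 4)² + 289(y + 4)² = 56801 + 3600 + 4624 = 65025
Dividing both sides by 65025: (x - 4)²/289 + (y + 4)²/225 = 1
Ellipse, center (4, -4), major axis horizontal; a² = 289, b² = 225.
c² = a² - b² = 289 - 225 = 64, so c = 8.
Foci lie on the horizontal axis through the center: (h ± c, k).

(-4, -4) and (12, -4)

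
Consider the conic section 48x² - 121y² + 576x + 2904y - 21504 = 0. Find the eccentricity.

e = 13/11

48(x² + 12x) -121(y² - 24y) = 21504
Complete the square: 48(x + 6)² -121(y - 12)² = 21504 + 1728 - 17424 = 5808
Divide through by 5808 to get (x + 6)²/121 - (y - 12)²/48 = 1.
Hyperbola, center (-6, 12), transverse axis horizontal; a² = 121, b² = 48.
c² = a² + b² = 169, so c = 13.
e = c/a = 13/11.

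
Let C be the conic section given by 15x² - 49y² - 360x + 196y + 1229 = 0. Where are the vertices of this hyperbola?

Collect terms: 15(x² - 24x) -49(y² - 4y) = -1229
Completing the square gives 15(x - 12)² -49(y - 2)² = -1229 + 2160 - 196 = 735.
Dividing both sides by 735: (x - 12)²/49 - (y - 2)²/15 = 1
Hyperbola, center (12, 2), transverse axis horizontal; a² = 49, b² = 15.
a = 7. Vertices at (h ± a, k).

(5, 2) and (19, 2)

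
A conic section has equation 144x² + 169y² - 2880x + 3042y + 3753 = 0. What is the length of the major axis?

26

Rearranging, 144(x² - 20x) + 169(y² + 18y) = -3753.
144(x - 10)² + 169(y + 9)² = -3753 + 14400 + 13689 = 24336
Dividing both sides by 24336: (x - 10)²/169 + (y + 9)²/144 = 1
Ellipse, center (10, -9), major axis horizontal; a² = 169, b² = 144.
a² = 169 so a = 13; the major axis has length 2a = 26.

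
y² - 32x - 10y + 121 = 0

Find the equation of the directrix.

x = -5

Only y is squared. Complete the square in y: (y - 5)² = 32(x - 3).
Vertex (3, 5); 4p = 32 so p = 8. Opens right.
Directrix is the vertical line x = h − p = 3 − (8) = -5.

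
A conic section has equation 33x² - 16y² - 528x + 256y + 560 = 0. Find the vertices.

Collect terms: 33(x² - 16x) -16(y² - 16y) = -560
Completing the square gives 33(x - 8)² -16(y - 8)² = -560 + 2112 - 1024 = 528.
Dividing both sides by 528: (x - 8)²/16 - (y - 8)²/33 = 1
Hyperbola, center (8, 8), transverse axis horizontal; a² = 16, b² = 33.
a = 4. Vertices at (h ± a, k).

(4, 8) and (12, 8)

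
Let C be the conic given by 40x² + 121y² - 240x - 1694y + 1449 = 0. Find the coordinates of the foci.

(-6, 7) and (12, 7)

Group: 40(x² - 6x) + 121(y² - 14y) = -1449
Complete the square: 40(x - 3)² + 121(y - 7)² = -1449 + 360 + 5929 = 4840
Dividing both sides by 4840: (x - 3)²/121 + (y - 7)²/40 = 1
Ellipse, center (3, 7), major axis horizontal; a² = 121, b² = 40.
c² = a² - b² = 121 - 40 = 81, so c = 9.
Foci lie on the horizontal axis through the center: (h ± c, k).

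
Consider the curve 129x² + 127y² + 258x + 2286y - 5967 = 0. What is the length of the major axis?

2√129

Rearranging, 129(x² + 2x) + 127(y² + 18y) = 5967.
Completing the square gives 129(x + 1)² + 127(y + 9)² = 5967 + 129 + 10287 = 16383.
Dividing both sides by 16383: (x + 1)²/127 + (y + 9)²/129 = 1
Ellipse, center (-1, -9), major axis vertical; a² = 129, b² = 127.
a² = 129 so a = √129; the major axis has length 2a = 2√129.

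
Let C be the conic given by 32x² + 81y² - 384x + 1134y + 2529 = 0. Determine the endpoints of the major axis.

(-3, -7) and (15, -7)

32(x² - 12x) + 81(y² + 14y) = -2529
Complete the square: 32(x - 6)² + 81(y + 7)² = -2529 + 1152 + 3969 = 2592
Divide through by 2592 to get (x - 6)²/81 + (y + 7)²/32 = 1.
Ellipse, center (6, -7), major axis horizontal; a² = 81, b² = 32.
a = 9. Vertices at (h ± a, k).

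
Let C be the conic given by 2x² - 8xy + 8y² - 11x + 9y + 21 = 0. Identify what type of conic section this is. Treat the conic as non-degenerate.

A = 2, B = -8, C = 8.
Discriminant B² − 4AC = (-8)² − 4·2·8 = 0.
B² − 4AC = 0 ⇒ parabola.

parabola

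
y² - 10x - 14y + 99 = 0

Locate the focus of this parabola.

Only y is squared. Complete the square in y: (y - 7)² = 10(x - 5).
Vertex (5, 7); 4p = 10 so p = 5/2. Opens right.
Focus is p units from the vertex along the axis: (h + p, k).

(15/2, 7)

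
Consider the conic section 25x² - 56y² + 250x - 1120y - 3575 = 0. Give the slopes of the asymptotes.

5√14/28 and -5√14/28

Rearranging, 25(x² + 10x) -56(y² + 20y) = 3575.
Completing the square gives 25(x + 5)² -56(y + 10)² = 3575 + 625 - 5600 = -1400.
Dividing both sides by -1400: (y + 10)²/25 - (x + 5)²/56 = 1
Hyperbola, center (-5, -10), transverse axis vertical; a² = 25, b² = 56.
For a vertical hyperbola the asymptotes have slope ±a/b.
Here that is ±5/2√14 = ±5√14/28.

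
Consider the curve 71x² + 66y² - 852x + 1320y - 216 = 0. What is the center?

Group: 71(x² - 12x) + 66(y² + 20y) = 216
Completing the square gives 71(x - 6)² + 66(y + 10)² = 216 + 2556 + 6600 = 9372.
Divide by 9372: (x - 6)²/132 + (y + 10)²/142 = 1
Ellipse with center (6, -10).

(6, -10)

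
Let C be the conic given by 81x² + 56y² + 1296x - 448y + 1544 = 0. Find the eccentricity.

e = 5/9

Collect terms: 81(x² + 16x) + 56(y² - 8y) = -1544
Complete the square: 81(x + 8)² + 56(y - 4)² = -1544 + 5184 + 896 = 4536
Dividing both sides by 4536: (x + 8)²/56 + (y - 4)²/81 = 1
Ellipse, center (-8, 4), major axis vertical; a² = 81, b² = 56.
c² = a² - b² = 25, so c = 5.
e = c/a = 5/9.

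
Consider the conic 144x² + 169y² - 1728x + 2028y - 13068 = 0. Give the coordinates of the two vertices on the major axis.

144(x² - 12x) + 169(y² + 12y) = 13068
Complete the square in x and y: 144(x - 6)² + 169(y + 6)² = 13068 + 5184 + 6084 = 24336
Divide by 24336: (x - 6)²/169 + (y + 6)²/144 = 1
Ellipse, center (6, -6), major axis horizontal; a² = 169, b² = 144.
a = 13. Vertices at (h ± a, k).

(-7, -6) and (19, -6)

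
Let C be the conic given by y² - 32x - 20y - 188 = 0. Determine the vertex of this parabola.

(-9, 10)

Only y is squared. Complete the square in y: (y - 10)² = 32(x + 9).
Vertex (-9, 10); 4p = 32 so p = 8. Opens right.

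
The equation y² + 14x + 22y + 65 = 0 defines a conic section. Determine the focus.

Only y is squared. Complete the square in y: (y + 11)² = -14(x - 4).
Vertex (4, -11); 4p = -14 so p = -7/2. Opens left.
Focus is p units from the vertex along the axis: (h + p, k).

(1/2, -11)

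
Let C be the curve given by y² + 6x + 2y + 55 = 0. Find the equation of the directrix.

Only y is squared. Complete the square in y: (y + 1)² = -6(x + 9).
Vertex (-9, -1); 4p = -6 so p = -3/2. Opens left.
Directrix is the vertical line x = h − p = -9 − (-3/2) = -15/2.

x = -15/2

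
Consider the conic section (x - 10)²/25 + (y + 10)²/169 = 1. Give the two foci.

(10, -22) and (10, 2)

Center (10, -10). The larger denominator 169 sits under the y-term, so the major axis is vertical; a² = 169, b² = 25.
c² = a² - b² = 169 - 25 = 144, so c = 12.
Foci lie on the vertical axis through the center: (h, k ± c).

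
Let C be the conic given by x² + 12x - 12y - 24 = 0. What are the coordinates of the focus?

(-6, -2)

Only x is squared. Complete the square in x: (x + 6)² = 12(y + 5).
Vertex (-6, -5); 4p = 12 so p = 3. Opens up.
Focus is p units from the vertex along the axis: (h, k + p).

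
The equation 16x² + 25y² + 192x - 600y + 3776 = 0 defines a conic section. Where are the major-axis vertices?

Group the x- and y-terms: 16(x² + 12x) + 25(y² - 24y) = -3776
Complete the square: 16(x + 6)² + 25(y - 12)² = -3776 + 576 + 3600 = 400
Divide by 400: (x + 6)²/25 + (y - 12)²/16 = 1
Ellipse, center (-6, 12), major axis horizontal; a² = 25, b² = 16.
a = 5. Vertices at (h ± a, k).

(-11, 12) and (-1, 12)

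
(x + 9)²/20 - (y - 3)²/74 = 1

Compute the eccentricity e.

e = √470/10

Center (-9, 3). The positive term is the x-term, so the transverse axis is horizontal; a² = 20, b² = 74.
c² = a² + b² = 94, so c = √94.
e = c/a = √94/2√5 = √470/10.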